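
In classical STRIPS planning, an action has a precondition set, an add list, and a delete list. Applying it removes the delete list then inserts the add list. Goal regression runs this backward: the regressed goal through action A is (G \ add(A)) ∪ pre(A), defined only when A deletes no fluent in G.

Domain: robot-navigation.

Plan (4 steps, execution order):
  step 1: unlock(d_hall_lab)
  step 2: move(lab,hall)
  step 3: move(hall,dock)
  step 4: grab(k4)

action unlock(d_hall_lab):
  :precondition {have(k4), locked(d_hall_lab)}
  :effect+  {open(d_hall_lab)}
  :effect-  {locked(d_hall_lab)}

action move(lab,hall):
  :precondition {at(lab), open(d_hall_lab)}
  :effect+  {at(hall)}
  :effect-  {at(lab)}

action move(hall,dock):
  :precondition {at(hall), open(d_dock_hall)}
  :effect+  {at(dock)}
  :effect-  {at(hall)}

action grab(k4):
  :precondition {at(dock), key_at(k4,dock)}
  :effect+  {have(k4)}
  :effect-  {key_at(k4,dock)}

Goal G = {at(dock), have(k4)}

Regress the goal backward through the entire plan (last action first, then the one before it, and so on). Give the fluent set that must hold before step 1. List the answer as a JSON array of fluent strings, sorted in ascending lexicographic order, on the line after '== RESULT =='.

Work backward from the goal:
  through step 4 (grab(k4)): drop {have(k4)}, keep {at(dock)}, require {at(dock), key_at(k4,dock)}
    → {at(dock), key_at(k4,dock)}
  through step 3 (move(hall,dock)): drop {at(dock)}, keep {key_at(k4,dock)}, require {at(hall), open(d_dock_hall)}
    → {at(hall), key_at(k4,dock), open(d_dock_hall)}
  through step 2 (move(lab,hall)): drop {at(hall)}, keep {key_at(k4,dock), open(d_dock_hall)}, require {at(lab), open(d_hall_lab)}
    → {at(lab), key_at(k4,dock), open(d_dock_hall), open(d_hall_lab)}
  through step 1 (unlock(d_hall_lab)): drop {open(d_hall_lab)}, keep {at(lab), key_at(k4,dock), open(d_dock_hall)}, require {have(k4), locked(d_hall_lab)}
    → {at(lab), have(k4), key_at(k4,dock), locked(d_hall_lab), open(d_dock_hall)}

== RESULT ==
["at(lab)", "have(k4)", "key_at(k4,dock)", "locked(d_hall_lab)", "open(d_dock_hall)"]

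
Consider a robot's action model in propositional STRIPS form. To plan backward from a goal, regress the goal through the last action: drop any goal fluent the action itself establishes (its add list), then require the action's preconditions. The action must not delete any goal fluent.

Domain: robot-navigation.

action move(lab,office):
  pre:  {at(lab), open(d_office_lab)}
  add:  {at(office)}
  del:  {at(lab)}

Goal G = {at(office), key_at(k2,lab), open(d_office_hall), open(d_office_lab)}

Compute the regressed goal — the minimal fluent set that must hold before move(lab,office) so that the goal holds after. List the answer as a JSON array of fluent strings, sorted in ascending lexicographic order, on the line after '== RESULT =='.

Regress:
  G ∩ del = {}  (empty — regression defined)
  G \ add = {at(office), key_at(k2,lab), open(d_office_hall), open(d_office_lab)} \ {at(office)} = {key_at(k2,lab), open(d_office_hall), open(d_office_lab)}
  ∪ pre   = {key_at(k2,lab), open(d_office_hall), open(d_office_lab)} ∪ {at(lab), open(d_office_lab)}
          = {at(lab), key_at(k2,lab), open(d_office_hall), open(d_office_lab)}

== RESULT ==
["at(lab)", "key_at(k2,lab)", "open(d_office_hall)", "open(d_office_lab)"]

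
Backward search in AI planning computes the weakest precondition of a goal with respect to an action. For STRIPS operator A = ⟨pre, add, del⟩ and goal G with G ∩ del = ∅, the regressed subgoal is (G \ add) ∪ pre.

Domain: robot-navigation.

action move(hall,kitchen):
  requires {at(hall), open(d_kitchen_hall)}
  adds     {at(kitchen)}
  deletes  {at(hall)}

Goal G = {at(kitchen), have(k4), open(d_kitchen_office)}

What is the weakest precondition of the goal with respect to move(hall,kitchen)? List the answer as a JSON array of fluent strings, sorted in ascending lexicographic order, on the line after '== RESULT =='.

Compute (G \ add) ∪ pre:
  G ∩ del = {}  (empty — regression defined)
  G \ add = {at(kitchen), have(k4), open(d_kitchen_office)} \ {at(kitchen)} = {have(k4), open(d_kitchen_office)}
  ∪ pre   = {have(k4), open(d_kitchen_office)} ∪ {at(hall), open(d_kitchen_hall)}
          = {at(hall), have(k4), open(d_kitchen_hall), open(d_kitchen_office)}

== RESULT ==
["at(hall)", "have(k4)", "open(d_kitchen_hall)", "open(d_kitchen_office)"]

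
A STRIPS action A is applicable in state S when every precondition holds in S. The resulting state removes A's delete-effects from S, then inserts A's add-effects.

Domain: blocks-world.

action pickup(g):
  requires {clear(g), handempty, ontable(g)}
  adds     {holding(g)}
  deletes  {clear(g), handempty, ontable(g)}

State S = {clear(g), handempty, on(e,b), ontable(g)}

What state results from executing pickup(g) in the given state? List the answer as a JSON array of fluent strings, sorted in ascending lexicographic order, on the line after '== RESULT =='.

Compute (S \ del) ∪ add:
  pre ⊆ S: {clear(g), handempty, ontable(g)} ⊆ S  — applicable
  S \ del = {on(e,b)}
  ∪ add   = {holding(g), on(e,b)}

== RESULT ==
["holding(g)", "on(e,b)"]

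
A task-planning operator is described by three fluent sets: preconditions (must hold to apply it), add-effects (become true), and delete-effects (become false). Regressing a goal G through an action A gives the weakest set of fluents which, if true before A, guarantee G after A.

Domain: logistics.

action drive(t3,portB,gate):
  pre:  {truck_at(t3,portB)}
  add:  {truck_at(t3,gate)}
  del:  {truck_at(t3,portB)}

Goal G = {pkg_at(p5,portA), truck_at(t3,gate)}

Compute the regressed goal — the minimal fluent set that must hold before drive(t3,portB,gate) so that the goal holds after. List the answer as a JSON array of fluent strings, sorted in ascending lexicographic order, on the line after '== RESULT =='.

Compute (G \ add) ∪ pre:
  G ∩ del = {}  (empty — regression defined)
  G \ add = {pkg_at(p5,portA), truck_at(t3,gate)} \ {truck_at(t3,gate)} = {pkg_at(p5,portA)}
  ∪ pre   = {pkg_at(p5,portA)} ∪ {truck_at(t3,portB)}
          = {pkg_at(p5,portA), truck_at(t3,portB)}

== RESULT ==
["pkg_at(p5,portA)", "truck_at(t3,portB)"]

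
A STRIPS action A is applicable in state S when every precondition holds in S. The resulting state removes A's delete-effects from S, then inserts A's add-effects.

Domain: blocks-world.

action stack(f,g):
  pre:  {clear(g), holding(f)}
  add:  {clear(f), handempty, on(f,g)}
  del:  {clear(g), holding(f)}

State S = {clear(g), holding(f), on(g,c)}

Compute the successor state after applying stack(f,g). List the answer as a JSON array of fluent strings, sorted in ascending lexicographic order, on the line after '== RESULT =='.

Progress:
  pre ⊆ S: {clear(g), holding(f)} ⊆ S  — applicable
  S \ del = {on(g,c)}
  ∪ add   = {clear(f), handempty, on(f,g), on(g,c)}

== RESULT ==
["clear(f)", "handempty", "on(f,g)", "on(g,c)"]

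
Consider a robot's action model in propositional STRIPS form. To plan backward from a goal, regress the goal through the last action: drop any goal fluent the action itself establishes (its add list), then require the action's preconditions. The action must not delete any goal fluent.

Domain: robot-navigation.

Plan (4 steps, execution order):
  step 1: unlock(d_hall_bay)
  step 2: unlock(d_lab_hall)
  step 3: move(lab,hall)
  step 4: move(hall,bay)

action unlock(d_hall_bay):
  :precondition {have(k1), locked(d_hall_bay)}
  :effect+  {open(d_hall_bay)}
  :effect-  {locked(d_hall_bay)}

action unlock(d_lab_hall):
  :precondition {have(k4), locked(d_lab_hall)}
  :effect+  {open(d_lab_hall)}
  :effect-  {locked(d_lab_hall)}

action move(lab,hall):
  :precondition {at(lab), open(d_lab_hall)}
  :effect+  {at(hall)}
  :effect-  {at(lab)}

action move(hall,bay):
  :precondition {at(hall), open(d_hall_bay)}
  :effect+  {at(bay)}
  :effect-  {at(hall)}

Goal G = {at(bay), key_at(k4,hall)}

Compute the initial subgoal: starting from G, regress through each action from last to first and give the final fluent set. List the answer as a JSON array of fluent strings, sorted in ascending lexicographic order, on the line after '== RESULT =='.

Regress step by step:
  through step 4 (move(hall,bay)): drop {at(bay)}, keep {key_at(k4,hall)}, require {at(hall), open(d_hall_bay)}
    → {at(hall), key_at(k4,hall), open(d_hall_bay)}
  through step 3 (move(lab,hall)): drop {at(hall)}, keep {key_at(k4,hall), open(d_hall_bay)}, require {at(lab), open(d_lab_hall)}
    → {at(lab), key_at(k4,hall), open(d_hall_bay), open(d_lab_hall)}
  through step 2 (unlock(d_lab_hall)): drop {open(d_lab_hall)}, keep {at(lab), key_at(k4,hall), open(d_hall_bay)}, require {have(k4), locked(d_lab_hall)}
    → {at(lab), have(k4), key_at(k4,hall), locked(d_lab_hall), open(d_hall_bay)}
  through step 1 (unlock(d_hall_bay)): drop {open(d_hall_bay)}, keep {at(lab), have(k4), key_at(k4,hall), locked(d_lab_hall)}, require {have(k1), locked(d_hall_bay)}
    → {at(lab), have(k1), have(k4), key_at(k4,hall), locked(d_hall_bay), locked(d_lab_hall)}

== RESULT ==
["at(lab)", "have(k1)", "have(k4)", "key_at(k4,hall)", "locked(d_hall_bay)", "locked(d_lab_hall)"]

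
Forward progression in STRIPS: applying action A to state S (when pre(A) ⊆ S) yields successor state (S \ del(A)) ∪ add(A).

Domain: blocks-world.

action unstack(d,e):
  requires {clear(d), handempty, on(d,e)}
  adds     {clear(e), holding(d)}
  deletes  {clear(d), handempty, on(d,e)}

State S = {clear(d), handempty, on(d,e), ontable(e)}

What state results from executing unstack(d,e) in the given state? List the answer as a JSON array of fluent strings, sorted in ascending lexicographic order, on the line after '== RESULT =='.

Compute (S \ del) ∪ add:
  pre ⊆ S: {clear(d), handempty, on(d,e)} ⊆ S  — applicable
  S \ del = {ontable(e)}
  ∪ add   = {clear(e), holding(d), ontable(e)}

== RESULT ==
["clear(e)", "holding(d)", "ontable(e)"]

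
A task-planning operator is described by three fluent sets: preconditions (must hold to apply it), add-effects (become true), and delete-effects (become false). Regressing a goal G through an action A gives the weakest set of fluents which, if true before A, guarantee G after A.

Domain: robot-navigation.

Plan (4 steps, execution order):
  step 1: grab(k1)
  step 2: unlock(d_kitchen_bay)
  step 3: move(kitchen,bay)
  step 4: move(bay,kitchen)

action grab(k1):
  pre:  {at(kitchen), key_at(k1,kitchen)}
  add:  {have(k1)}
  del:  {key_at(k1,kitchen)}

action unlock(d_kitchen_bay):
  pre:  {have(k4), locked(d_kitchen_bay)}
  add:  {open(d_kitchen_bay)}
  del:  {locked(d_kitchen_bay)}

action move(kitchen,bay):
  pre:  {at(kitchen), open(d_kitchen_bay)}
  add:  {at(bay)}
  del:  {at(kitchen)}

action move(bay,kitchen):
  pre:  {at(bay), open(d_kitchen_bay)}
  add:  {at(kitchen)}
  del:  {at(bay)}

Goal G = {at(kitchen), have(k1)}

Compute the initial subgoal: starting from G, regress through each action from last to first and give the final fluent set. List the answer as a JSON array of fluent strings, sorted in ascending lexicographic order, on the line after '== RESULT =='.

Regress step by step:
  through step 4 (move(bay,kitchen)): drop {at(kitchen)}, keep {have(k1)}, require {at(bay), open(d_kitchen_bay)}
    → {at(bay), have(k1), open(d_kitchen_bay)}
  through step 3 (move(kitchen,bay)): drop {at(bay)}, keep {have(k1), open(d_kitchen_bay)}, require {at(kitchen), open(d_kitchen_bay)}
    → {at(kitchen), have(k1), open(d_kitchen_bay)}
  through step 2 (unlock(d_kitchen_bay)): drop {open(d_kitchen_bay)}, keep {at(kitchen), have(k1)}, require {have(k4), locked(d_kitchen_bay)}
    → {at(kitchen), have(k1), have(k4), locked(d_kitchen_bay)}
  through step 1 (grab(k1)): drop {have(k1)}, keep {at(kitchen), have(k4), locked(d_kitchen_bay)}, require {at(kitchen), key_at(k1,kitchen)}
    → {at(kitchen), have(k4), key_at(k1,kitchen), locked(d_kitchen_bay)}

== RESULT ==
["at(kitchen)", "have(k4)", "key_at(k1,kitchen)", "locked(d_kitchen_bay)"]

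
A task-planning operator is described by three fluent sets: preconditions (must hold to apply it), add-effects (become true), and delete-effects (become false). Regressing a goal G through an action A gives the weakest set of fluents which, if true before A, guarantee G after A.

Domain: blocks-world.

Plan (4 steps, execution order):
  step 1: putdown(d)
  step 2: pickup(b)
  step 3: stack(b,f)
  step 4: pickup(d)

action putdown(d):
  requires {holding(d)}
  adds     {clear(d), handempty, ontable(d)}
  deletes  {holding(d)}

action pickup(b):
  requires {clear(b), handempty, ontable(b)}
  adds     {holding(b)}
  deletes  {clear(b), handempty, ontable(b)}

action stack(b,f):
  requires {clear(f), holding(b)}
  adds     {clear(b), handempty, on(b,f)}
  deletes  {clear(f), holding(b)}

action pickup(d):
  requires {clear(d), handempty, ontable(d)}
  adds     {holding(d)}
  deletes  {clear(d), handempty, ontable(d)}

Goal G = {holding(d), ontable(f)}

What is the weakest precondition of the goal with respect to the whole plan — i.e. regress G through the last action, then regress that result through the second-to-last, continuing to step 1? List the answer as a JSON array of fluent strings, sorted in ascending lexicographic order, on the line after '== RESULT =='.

Work backward from the goal:
  through step 4 (pickup(d)): drop {holding(d)}, keep {ontable(f)}, require {clear(d), handempty, ontable(d)}
    → {clear(d), handempty, ontable(d), ontable(f)}
  through step 3 (stack(b,f)): drop {handempty}, keep {clear(d), ontable(d), ontable(f)}, require {clear(f), holding(b)}
    → {clear(d), clear(f), holding(b), ontable(d), ontable(f)}
  through step 2 (pickup(b)): drop {holding(b)}, keep {clear(d), clear(f), ontable(d), ontable(f)}, require {clear(b), handempty, ontable(b)}
    → {clear(b), clear(d), clear(f), handempty, ontable(b), ontable(d), ontable(f)}
  through step 1 (putdown(d)): drop {clear(d), handempty, ontable(d)}, keep {clear(b), clear(f), ontable(b), ontable(f)}, require {holding(d)}
    → {clear(b), clear(f), holding(d), ontable(b), ontable(f)}

== RESULT ==
["clear(b)", "clear(f)", "holding(d)", "ontable(b)", "ontable(f)"]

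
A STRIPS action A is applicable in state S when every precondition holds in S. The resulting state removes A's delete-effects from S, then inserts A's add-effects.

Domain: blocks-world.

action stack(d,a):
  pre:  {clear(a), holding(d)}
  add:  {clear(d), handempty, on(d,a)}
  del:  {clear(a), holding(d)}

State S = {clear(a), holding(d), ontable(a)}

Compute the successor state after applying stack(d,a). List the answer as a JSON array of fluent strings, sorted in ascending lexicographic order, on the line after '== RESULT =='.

Progress:
  pre ⊆ S: {clear(a), holding(d)} ⊆ S  — applicable
  S \ del = {ontable(a)}
  ∪ add   = {clear(d), handempty, on(d,a), ontable(a)}

== RESULT ==
["clear(d)", "handempty", "on(d,a)", "ontable(a)"]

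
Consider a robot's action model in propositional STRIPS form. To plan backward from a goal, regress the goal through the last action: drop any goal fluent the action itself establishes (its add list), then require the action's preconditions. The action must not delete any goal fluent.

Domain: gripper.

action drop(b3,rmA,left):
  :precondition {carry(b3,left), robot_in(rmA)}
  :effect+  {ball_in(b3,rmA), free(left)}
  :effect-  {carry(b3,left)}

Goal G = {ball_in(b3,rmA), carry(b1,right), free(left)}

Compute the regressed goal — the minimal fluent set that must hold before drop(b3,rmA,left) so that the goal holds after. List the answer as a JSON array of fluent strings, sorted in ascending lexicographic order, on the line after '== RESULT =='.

Compute (G \ add) ∪ pre:
  G ∩ del = {}  (empty — regression defined)
  G \ add = {ball_in(b3,rmA), carry(b1,right), free(left)} \ {ball_in(b3,rmA), free(left)} = {carry(b1,right)}
  ∪ pre   = {carry(b1,right)} ∪ {carry(b3,left), robot_in(rmA)}
          = {carry(b1,right), carry(b3,left), robot_in(rmA)}

== RESULT ==
["carry(b1,right)", "carry(b3,left)", "robot_in(rmA)"]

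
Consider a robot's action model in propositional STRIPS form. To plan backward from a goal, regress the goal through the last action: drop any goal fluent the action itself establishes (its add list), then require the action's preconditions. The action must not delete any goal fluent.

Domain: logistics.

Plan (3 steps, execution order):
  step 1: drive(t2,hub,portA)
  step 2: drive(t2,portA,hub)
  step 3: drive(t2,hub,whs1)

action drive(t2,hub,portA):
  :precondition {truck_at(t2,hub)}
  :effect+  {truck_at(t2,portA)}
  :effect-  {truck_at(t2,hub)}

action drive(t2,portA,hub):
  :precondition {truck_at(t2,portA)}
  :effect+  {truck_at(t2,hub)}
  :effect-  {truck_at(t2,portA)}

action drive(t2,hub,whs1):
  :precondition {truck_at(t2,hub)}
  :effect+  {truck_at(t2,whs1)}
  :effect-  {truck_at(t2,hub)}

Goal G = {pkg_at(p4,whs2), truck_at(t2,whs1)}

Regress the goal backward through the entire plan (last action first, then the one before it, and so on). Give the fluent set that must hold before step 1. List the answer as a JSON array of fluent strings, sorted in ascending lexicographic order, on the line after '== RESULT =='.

Regress step by step:
  through step 3 (drive(t2,hub,whs1)): drop {truck_at(t2,whs1)}, keep {pkg_at(p4,whs2)}, require {truck_at(t2,hub)}
    → {pkg_at(p4,whs2), truck_at(t2,hub)}
  through step 2 (drive(t2,portA,hub)): drop {truck_at(t2,hub)}, keep {pkg_at(p4,whs2)}, require {truck_at(t2,portA)}
    → {pkg_at(p4,whs2), truck_at(t2,portA)}
  through step 1 (drive(t2,hub,portA)): drop {truck_at(t2,portA)}, keep {pkg_at(p4,whs2)}, require {truck_at(t2,hub)}
    → {pkg_at(p4,whs2), truck_at(t2,hub)}

== RESULT ==
["pkg_at(p4,whs2)", "truck_at(t2,hub)"]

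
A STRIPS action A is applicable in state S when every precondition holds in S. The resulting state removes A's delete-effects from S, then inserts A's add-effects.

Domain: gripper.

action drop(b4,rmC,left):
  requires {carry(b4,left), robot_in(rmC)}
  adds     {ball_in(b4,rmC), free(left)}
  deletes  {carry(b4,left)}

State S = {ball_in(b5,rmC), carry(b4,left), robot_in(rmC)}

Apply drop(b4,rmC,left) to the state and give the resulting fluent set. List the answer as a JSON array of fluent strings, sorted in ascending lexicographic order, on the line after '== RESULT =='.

Compute (S \ del) ∪ add:
  pre ⊆ S: {carry(b4,left), robot_in(rmC)} ⊆ S  — applicable
  S \ del = {ball_in(b5,rmC), robot_in(rmC)}
  ∪ add   = {ball_in(b4,rmC), ball_in(b5,rmC), free(left), robot_in(rmC)}

== RESULT ==
["ball_in(b4,rmC)", "ball_in(b5,rmC)", "free(left)", "robot_in(rmC)"]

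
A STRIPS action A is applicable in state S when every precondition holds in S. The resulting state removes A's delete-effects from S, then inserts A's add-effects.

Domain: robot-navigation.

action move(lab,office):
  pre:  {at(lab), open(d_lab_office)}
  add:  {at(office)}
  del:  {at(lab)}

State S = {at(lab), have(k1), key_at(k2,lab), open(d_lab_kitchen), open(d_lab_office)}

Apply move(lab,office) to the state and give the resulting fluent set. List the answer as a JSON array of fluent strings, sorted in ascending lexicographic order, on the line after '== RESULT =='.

Compute (S \ del) ∪ add:
  pre ⊆ S: {at(lab), open(d_lab_office)} ⊆ S  — applicable
  S \ del = {have(k1), key_at(k2,lab), open(d_lab_kitchen), open(d_lab_office)}
  ∪ add   = {at(office), have(k1), key_at(k2,lab), open(d_lab_kitchen), open(d_lab_office)}

== RESULT ==
["at(office)", "have(k1)", "key_at(k2,lab)", "open(d_lab_kitchen)", "open(d_lab_office)"]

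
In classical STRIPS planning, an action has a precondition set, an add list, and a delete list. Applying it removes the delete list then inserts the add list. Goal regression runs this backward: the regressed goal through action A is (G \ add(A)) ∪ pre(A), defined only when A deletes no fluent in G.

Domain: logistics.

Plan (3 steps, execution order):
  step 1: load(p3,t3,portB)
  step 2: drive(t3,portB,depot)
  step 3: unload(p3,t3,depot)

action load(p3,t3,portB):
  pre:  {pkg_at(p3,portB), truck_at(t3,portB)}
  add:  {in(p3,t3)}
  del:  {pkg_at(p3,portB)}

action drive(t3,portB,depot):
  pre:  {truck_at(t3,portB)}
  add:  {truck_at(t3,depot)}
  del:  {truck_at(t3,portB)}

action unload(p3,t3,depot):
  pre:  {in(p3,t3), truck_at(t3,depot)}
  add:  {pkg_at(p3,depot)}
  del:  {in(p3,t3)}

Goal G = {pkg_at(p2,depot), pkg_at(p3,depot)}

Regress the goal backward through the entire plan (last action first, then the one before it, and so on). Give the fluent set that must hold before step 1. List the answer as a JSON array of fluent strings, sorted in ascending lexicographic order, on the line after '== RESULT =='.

Work backward from the goal:
  through step 3 (unload(p3,t3,depot)): drop {pkg_at(p3,depot)}, keep {pkg_at(p2,depot)}, require {in(p3,t3), truck_at(t3,depot)}
    → {in(p3,t3), pkg_at(p2,depot), truck_at(t3,depot)}
  through step 2 (drive(t3,portB,depot)): drop {truck_at(t3,depot)}, keep {in(p3,t3), pkg_at(p2,depot)}, require {truck_at(t3,portB)}
    → {in(p3,t3), pkg_at(p2,depot), truck_at(t3,portB)}
  through step 1 (load(p3,t3,portB)): drop {in(p3,t3)}, keep {pkg_at(p2,depot), truck_at(t3,portB)}, require {pkg_at(p3,portB), truck_at(t3,portB)}
    → {pkg_at(p2,depot), pkg_at(p3,portB), truck_at(t3,portB)}

== RESULT ==
["pkg_at(p2,depot)", "pkg_at(p3,portB)", "truck_at(t3,portB)"]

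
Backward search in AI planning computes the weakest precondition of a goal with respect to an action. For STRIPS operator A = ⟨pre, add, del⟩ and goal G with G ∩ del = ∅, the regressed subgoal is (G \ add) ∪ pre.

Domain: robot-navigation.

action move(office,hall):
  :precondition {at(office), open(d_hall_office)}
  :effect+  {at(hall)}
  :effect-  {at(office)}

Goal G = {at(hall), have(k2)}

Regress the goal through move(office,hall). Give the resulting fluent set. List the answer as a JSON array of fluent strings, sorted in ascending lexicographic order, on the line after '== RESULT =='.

Compute (G \ add) ∪ pre:
  G ∩ del = {}  (empty — regression defined)
  G \ add = {at(hall), have(k2)} \ {at(hall)} = {have(k2)}
  ∪ pre   = {have(k2)} ∪ {at(office), open(d_hall_office)}
          = {at(office), have(k2), open(d_hall_office)}

== RESULT ==
["at(office)", "have(k2)", "open(d_hall_office)"]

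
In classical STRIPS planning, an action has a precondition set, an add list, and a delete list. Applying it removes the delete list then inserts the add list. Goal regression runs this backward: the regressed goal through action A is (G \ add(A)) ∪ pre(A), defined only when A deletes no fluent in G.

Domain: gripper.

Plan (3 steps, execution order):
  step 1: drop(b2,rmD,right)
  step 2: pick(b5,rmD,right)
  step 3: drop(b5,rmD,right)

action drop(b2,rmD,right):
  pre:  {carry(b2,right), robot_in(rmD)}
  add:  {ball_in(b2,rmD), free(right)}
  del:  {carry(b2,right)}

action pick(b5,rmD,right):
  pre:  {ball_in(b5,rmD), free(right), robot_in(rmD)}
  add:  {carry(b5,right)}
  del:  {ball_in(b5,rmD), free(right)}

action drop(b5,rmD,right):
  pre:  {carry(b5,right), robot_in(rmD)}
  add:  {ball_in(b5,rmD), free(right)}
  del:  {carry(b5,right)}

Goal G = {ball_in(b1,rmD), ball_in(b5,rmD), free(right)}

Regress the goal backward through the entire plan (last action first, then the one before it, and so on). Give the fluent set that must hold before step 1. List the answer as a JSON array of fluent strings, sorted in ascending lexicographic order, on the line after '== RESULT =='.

Work backward from the goal:
  through step 3 (drop(b5,rmD,right)): drop {ball_in(b5,rmD), free(right)}, keep {ball_in(b1,rmD)}, require {carry(b5,right), robot_in(rmD)}
    → {ball_in(b1,rmD), carry(b5,right), robot_in(rmD)}
  through step 2 (pick(b5,rmD,right)): drop {carry(b5,right)}, keep {ball_in(b1,rmD), robot_in(rmD)}, require {ball_in(b5,rmD), free(right), robot_in(rmD)}
    → {ball_in(b1,rmD), ball_in(b5,rmD), free(right), robot_in(rmD)}
  through step 1 (drop(b2,rmD,right)): drop {free(right)}, keep {ball_in(b1,rmD), ball_in(b5,rmD), robot_in(rmD)}, require {carry(b2,right), robot_in(rmD)}
    → {ball_in(b1,rmD), ball_in(b5,rmD), carry(b2,right), robot_in(rmD)}

== RESULT ==
["ball_in(b1,rmD)", "ball_in(b5,rmD)", "carry(b2,right)", "robot_in(rmD)"]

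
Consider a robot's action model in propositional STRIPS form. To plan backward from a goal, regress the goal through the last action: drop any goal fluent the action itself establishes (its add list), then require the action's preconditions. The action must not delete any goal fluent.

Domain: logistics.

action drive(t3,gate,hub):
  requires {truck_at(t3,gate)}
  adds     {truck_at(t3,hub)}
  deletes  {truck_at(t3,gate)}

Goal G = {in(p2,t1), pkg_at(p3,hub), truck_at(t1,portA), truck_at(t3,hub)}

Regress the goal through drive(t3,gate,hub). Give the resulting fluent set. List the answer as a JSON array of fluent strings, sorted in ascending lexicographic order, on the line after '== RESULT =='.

Regress:
  G ∩ del = {}  (empty — regression defined)
  G \ add = {in(p2,t1), pkg_at(p3,hub), truck_at(t1,portA), truck_at(t3,hub)} \ {truck_at(t3,hub)} = {in(p2,t1), pkg_at(p3,hub), truck_at(t1,portA)}
  ∪ pre   = {in(p2,t1), pkg_at(p3,hub), truck_at(t1,portA)} ∪ {truck_at(t3,gate)}
          = {in(p2,t1), pkg_at(p3,hub), truck_at(t1,portA), truck_at(t3,gate)}

== RESULT ==
["in(p2,t1)", "pkg_at(p3,hub)", "truck_at(t1,portA)", "truck_at(t3,gate)"]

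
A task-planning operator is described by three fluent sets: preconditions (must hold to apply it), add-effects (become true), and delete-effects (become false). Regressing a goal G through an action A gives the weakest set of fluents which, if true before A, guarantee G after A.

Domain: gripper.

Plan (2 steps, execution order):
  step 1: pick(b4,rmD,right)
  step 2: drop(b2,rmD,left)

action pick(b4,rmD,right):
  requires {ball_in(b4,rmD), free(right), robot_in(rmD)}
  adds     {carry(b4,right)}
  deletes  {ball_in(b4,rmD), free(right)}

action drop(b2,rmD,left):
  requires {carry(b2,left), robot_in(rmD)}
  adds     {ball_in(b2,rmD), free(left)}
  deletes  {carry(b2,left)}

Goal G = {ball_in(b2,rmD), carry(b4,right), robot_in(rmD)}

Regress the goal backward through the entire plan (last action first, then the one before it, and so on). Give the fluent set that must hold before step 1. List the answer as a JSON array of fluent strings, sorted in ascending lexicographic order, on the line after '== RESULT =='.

Work backward from the goal:
  through step 2 (drop(b2,rmD,left)): drop {ball_in(b2,rmD)}, keep {carry(b4,right), robot_in(rmD)}, require {carry(b2,left), robot_in(rmD)}
    → {carry(b2,left), carry(b4,right), robot_in(rmD)}
  through step 1 (pick(b4,rmD,right)): drop {carry(b4,right)}, keep {carry(b2,left), robot_in(rmD)}, require {ball_in(b4,rmD), free(right), robot_in(rmD)}
    → {ball_in(b4,rmD), carry(b2,left), free(right), robot_in(rmD)}

== RESULT ==
["ball_in(b4,rmD)", "carry(b2,left)", "free(right)", "robot_in(rmD)"]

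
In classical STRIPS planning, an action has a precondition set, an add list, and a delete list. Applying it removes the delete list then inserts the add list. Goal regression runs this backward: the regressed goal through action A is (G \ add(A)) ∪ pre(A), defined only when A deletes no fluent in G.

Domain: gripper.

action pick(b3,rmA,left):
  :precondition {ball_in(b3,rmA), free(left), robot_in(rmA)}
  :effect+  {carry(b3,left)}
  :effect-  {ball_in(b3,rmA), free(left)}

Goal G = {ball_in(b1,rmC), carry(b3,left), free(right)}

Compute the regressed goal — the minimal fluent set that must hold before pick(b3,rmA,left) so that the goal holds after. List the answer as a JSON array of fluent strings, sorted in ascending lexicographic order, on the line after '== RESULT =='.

Compute (G \ add) ∪ pre:
  G ∩ del = {}  (empty — regression defined)
  G \ add = {ball_in(b1,rmC), carry(b3,left), free(right)} \ {carry(b3,left)} = {ball_in(b1,rmC), free(right)}
  ∪ pre   = {ball_in(b1,rmC), free(right)} ∪ {ball_in(b3,rmA), free(left), robot_in(rmA)}
          = {ball_in(b1,rmC), ball_in(b3,rmA), free(left), free(right), robot_in(rmA)}

== RESULT ==
["ball_in(b1,rmC)", "ball_in(b3,rmA)", "free(left)", "free(right)", "robot_in(rmA)"]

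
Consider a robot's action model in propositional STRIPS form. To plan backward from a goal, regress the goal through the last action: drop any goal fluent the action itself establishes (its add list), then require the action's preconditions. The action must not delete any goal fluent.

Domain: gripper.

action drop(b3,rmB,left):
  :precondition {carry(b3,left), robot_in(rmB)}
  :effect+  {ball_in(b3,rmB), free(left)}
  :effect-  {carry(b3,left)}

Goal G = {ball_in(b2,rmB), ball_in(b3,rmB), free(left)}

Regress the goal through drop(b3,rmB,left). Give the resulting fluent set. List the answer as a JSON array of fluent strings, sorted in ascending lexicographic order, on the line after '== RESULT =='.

Compute (G \ add) ∪ pre:
  G ∩ del = {}  (empty — regression defined)
  G \ add = {ball_in(b2,rmB), ball_in(b3,rmB), free(left)} \ {ball_in(b3,rmB), free(left)} = {ball_in(b2,rmB)}
  ∪ pre   = {ball_in(b2,rmB)} ∪ {carry(b3,left), robot_in(rmB)}
          = {ball_in(b2,rmB), carry(b3,left), robot_in(rmB)}

== RESULT ==
["ball_in(b2,rmB)", "carry(b3,left)", "robot_in(rmB)"]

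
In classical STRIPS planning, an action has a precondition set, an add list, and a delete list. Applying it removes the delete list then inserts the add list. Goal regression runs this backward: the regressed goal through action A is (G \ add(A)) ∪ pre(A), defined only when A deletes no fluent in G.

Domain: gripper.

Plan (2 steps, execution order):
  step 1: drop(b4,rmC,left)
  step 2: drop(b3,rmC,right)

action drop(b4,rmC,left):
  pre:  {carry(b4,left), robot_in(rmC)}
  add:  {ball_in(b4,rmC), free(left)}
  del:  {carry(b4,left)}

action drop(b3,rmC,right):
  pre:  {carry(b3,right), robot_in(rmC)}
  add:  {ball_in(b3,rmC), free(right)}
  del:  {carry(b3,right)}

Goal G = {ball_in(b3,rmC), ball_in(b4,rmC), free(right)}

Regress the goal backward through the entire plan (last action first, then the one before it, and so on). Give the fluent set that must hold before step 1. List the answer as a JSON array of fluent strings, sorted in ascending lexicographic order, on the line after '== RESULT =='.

Work backward from the goal:
  through step 2 (drop(b3,rmC,right)): drop {ball_in(b3,rmC), free(right)}, keep {ball_in(b4,rmC)}, require {carry(b3,right), robot_in(rmC)}
    → {ball_in(b4,rmC), carry(b3,right), robot_in(rmC)}
  through step 1 (drop(b4,rmC,left)): drop {ball_in(b4,rmC)}, keep {carry(b3,right), robot_in(rmC)}, require {carry(b4,left), robot_in(rmC)}
    → {carry(b3,right), carry(b4,left), robot_in(rmC)}

== RESULT ==
["carry(b3,right)", "carry(b4,left)", "robot_in(rmC)"]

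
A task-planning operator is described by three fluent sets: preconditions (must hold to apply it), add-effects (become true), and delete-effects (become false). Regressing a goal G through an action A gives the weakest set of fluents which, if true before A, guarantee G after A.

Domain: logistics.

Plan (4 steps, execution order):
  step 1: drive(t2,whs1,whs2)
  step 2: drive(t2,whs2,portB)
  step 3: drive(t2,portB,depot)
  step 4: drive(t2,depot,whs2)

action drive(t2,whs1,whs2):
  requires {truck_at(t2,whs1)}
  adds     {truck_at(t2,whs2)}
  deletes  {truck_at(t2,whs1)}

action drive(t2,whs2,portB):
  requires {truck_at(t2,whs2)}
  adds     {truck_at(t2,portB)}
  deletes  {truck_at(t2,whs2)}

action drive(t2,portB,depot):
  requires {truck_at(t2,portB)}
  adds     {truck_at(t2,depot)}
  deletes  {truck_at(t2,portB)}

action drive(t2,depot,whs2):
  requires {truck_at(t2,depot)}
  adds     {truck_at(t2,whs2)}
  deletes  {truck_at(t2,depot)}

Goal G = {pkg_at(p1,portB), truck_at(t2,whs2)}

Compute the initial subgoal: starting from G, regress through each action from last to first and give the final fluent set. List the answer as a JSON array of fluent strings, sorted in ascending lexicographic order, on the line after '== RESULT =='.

Work backward from the goal:
  through step 4 (drive(t2,depot,whs2)): drop {truck_at(t2,whs2)}, keep {pkg_at(p1,portB)}, require {truck_at(t2,depot)}
    → {pkg_at(p1,portB), truck_at(t2,depot)}
  through step 3 (drive(t2,portB,depot)): drop {truck_at(t2,depot)}, keep {pkg_at(p1,portB)}, require {truck_at(t2,portB)}
    → {pkg_at(p1,portB), truck_at(t2,portB)}
  through step 2 (drive(t2,whs2,portB)): drop {truck_at(t2,portB)}, keep {pkg_at(p1,portB)}, require {truck_at(t2,whs2)}
    → {pkg_at(p1,portB), truck_at(t2,whs2)}
  through step 1 (drive(t2,whs1,whs2)): drop {truck_at(t2,whs2)}, keep {pkg_at(p1,portB)}, require {truck_at(t2,whs1)}
    → {pkg_at(p1,portB), truck_at(t2,whs1)}

== RESULT ==
["pkg_at(p1,portB)", "truck_at(t2,whs1)"]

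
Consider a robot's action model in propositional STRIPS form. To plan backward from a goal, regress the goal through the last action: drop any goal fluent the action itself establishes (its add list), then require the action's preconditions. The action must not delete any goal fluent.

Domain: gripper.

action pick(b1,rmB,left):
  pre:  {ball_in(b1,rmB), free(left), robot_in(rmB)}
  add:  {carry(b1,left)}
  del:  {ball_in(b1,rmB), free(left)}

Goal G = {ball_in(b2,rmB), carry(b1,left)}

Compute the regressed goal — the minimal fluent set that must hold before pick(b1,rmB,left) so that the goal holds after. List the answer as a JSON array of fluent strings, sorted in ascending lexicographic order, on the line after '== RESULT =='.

Regress:
  G ∩ del = {}  (empty — regression defined)
  G \ add = {ball_in(b2,rmB), carry(b1,left)} \ {carry(b1,left)} = {ball_in(b2,rmB)}
  ∪ pre   = {ball_in(b2,rmB)} ∪ {ball_in(b1,rmB), free(left), robot_in(rmB)}
          = {ball_in(b1,rmB), ball_in(b2,rmB), free(left), robot_in(rmB)}

== RESULT ==
["ball_in(b1,rmB)", "ball_in(b2,rmB)", "free(left)", "robot_in(rmB)"]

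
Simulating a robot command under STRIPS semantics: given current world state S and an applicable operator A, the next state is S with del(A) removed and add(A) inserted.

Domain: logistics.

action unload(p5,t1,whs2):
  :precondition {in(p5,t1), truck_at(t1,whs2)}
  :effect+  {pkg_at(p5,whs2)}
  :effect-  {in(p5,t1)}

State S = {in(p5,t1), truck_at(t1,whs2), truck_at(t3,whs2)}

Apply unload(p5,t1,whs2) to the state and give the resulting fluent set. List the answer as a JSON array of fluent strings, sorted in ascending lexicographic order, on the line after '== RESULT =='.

Progress:
  pre ⊆ S: {in(p5,t1), truck_at(t1,whs2)} ⊆ S  — applicable
  S \ del = {truck_at(t1,whs2), truck_at(t3,whs2)}
  ∪ add   = {pkg_at(p5,whs2), truck_at(t1,whs2), truck_at(t3,whs2)}

== RESULT ==
["pkg_at(p5,whs2)", "truck_at(t1,whs2)", "truck_at(t3,whs2)"]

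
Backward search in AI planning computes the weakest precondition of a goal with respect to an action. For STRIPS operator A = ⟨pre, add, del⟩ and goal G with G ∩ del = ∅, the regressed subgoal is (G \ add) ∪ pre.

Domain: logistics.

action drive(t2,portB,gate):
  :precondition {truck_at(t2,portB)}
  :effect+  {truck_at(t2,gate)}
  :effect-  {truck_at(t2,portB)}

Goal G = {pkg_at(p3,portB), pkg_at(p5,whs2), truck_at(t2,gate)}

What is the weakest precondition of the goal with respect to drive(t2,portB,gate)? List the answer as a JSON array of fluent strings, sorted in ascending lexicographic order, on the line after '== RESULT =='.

Compute (G \ add) ∪ pre:
  G ∩ del = {}  (empty — regression defined)
  G \ add = {pkg_at(p3,portB), pkg_at(p5,whs2), truck_at(t2,gate)} \ {truck_at(t2,gate)} = {pkg_at(p3,portB), pkg_at(p5,whs2)}
  ∪ pre   = {pkg_at(p3,portB), pkg_at(p5,whs2)} ∪ {truck_at(t2,portB)}
          = {pkg_at(p3,portB), pkg_at(p5,whs2), truck_at(t2,portB)}

== RESULT ==
["pkg_at(p3,portB)", "pkg_at(p5,whs2)", "truck_at(t2,portB)"]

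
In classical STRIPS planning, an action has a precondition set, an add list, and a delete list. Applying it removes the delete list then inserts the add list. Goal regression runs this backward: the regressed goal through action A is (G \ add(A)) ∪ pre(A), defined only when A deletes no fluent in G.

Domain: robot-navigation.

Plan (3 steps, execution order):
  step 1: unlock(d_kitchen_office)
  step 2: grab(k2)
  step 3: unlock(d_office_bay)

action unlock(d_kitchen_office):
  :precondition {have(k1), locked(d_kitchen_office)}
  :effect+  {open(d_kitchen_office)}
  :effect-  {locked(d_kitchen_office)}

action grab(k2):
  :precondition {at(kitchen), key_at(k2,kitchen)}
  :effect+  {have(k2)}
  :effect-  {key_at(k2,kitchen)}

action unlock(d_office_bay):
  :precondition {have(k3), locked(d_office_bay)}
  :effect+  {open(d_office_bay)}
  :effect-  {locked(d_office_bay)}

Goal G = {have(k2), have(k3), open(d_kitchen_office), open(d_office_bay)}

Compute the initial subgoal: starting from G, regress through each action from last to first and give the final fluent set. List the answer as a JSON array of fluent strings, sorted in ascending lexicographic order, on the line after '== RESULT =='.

Regress step by step:
  through step 3 (unlock(d_office_bay)): drop {open(d_office_bay)}, keep {have(k2), have(k3), open(d_kitchen_office)}, require {have(k3), locked(d_office_bay)}
    → {have(k2), have(k3), locked(d_office_bay), open(d_kitchen_office)}
  through step 2 (grab(k2)): drop {have(k2)}, keep {have(k3), locked(d_office_bay), open(d_kitchen_office)}, require {at(kitchen), key_at(k2,kitchen)}
    → {at(kitchen), have(k3), key_at(k2,kitchen), locked(d_office_bay), open(d_kitchen_office)}
  through step 1 (unlock(d_kitchen_office)): drop {open(d_kitchen_office)}, keep {at(kitchen), have(k3), key_at(k2,kitchen), locked(d_office_bay)}, require {have(k1), locked(d_kitchen_office)}
    → {at(kitchen), have(k1), have(k3), key_at(k2,kitchen), locked(d_kitchen_office), locked(d_office_bay)}

== RESULT ==
["at(kitchen)", "have(k1)", "have(k3)", "key_at(k2,kitchen)", "locked(d_kitchen_office)", "locked(d_office_bay)"]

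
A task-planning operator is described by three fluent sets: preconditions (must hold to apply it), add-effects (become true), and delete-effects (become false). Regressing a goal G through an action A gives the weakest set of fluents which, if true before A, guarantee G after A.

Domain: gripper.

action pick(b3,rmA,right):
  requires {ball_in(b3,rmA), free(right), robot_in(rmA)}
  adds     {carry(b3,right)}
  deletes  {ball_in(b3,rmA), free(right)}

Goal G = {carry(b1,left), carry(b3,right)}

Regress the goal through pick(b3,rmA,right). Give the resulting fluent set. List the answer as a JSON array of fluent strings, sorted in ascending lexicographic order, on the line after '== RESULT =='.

Compute (G \ add) ∪ pre:
  G ∩ del = {}  (empty — regression defined)
  G \ add = {carry(b1,left), carry(b3,right)} \ {carry(b3,right)} = {carry(b1,left)}
  ∪ pre   = {carry(b1,left)} ∪ {ball_in(b3,rmA), free(right), robot_in(rmA)}
          = {ball_in(b3,rmA), carry(b1,left), free(right), robot_in(rmA)}

== RESULT ==
["ball_in(b3,rmA)", "carry(b1,left)", "free(right)", "robot_in(rmA)"]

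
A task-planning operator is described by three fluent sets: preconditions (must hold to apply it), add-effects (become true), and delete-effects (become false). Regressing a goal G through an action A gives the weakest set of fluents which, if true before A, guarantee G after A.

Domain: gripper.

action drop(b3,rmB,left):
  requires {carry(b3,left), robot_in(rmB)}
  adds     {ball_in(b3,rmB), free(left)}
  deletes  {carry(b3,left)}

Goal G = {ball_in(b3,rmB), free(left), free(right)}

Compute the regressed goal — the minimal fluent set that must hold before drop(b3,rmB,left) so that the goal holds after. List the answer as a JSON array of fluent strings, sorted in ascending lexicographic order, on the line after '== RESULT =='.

Regress:
  G ∩ del = {}  (empty — regression defined)
  G \ add = {ball_in(b3,rmB), free(left), free(right)} \ {ball_in(b3,rmB), free(left)} = {free(right)}
  ∪ pre   = {free(right)} ∪ {carry(b3,left), robot_in(rmB)}
          = {carry(b3,left), free(right), robot_in(rmB)}

== RESULT ==
["carry(b3,left)", "free(right)", "robot_in(rmB)"]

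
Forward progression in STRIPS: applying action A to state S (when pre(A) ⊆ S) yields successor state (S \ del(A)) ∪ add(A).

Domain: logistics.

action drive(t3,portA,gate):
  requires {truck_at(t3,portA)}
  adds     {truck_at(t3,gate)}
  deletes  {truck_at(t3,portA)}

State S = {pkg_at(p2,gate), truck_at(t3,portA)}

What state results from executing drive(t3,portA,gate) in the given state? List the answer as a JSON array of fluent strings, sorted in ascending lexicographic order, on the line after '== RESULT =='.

Progress:
  pre ⊆ S: {truck_at(t3,portA)} ⊆ S  — applicable
  S \ del = {pkg_at(p2,gate)}
  ∪ add   = {pkg_at(p2,gate), truck_at(t3,gate)}

== RESULT ==
["pkg_at(p2,gate)", "truck_at(t3,gate)"]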